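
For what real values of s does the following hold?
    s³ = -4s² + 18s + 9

Rearrange: s³ + 4s² - 18s - 9 = 0.
Possible rational roots are divisors of -9. Testing s = 3 gives 0, so (s - 3) is a factor.
Divide: s³ + 4s² - 18s - 9 = (s - 3)(s² + 7s + 3).
Apply the quadratic formula to s² + 7s + 3 = 0: s = (-7 ± √37)/2, i.e. s ≈ -0.4586 or s ≈ -6.5414.

s = -6.5414 or s = -0.4586 or s = 3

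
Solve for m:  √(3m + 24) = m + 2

Square both sides: 3m + 24 = (m + 2)².
Expand and rearrange: m² + m - 20 = 0.
Solving gives m = 4 or m = -5.
Check each candidate in the original equation:
  m = 4: √(36) = 6, while m + 2 = 6 — valid.
  m = -5: √(9) = 3, while m + 2 = -3 — extraneous.

m = 4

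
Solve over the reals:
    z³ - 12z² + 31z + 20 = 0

z = -0.5311 or z = 5 or z = 7.5311

Possible rational roots are divisors of 20. Testing z = 5 gives 0, so (z - 5) is a factor.
Divide: z³ - 12z² + 31z + 20 = (z - 5)(z² - 7z - 4).
Apply the quadratic formula to z² - 7z - 4 = 0: z = (7 ± √65)/2, i.e. z ≈ 7.5311 or z ≈ -0.5311.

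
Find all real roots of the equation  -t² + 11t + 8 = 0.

Discriminant: (11)² − 4·(-1)·8 = 153.
Quadratic formula: t = (-11 ± √153) / (-2).
So t = 11/2 - 3·√(17)/2 ≈ -0.6847 or t = 11/2 + 3·√(17)/2 ≈ 11.6847.

t = -0.6847 or t = 11.6847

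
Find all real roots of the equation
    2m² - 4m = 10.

m = -1.4495 or m = 3.4495

Rearrange to standard form: 2m² - 4m - 10 = 0.
Discriminant: (-4)² − 4·2·(-10) = 96.
Quadratic formula: m = (4 ± √96) / 4.
So m = 1 + √(6) ≈ 3.4495 or m = 1 - √(6) ≈ -1.4495.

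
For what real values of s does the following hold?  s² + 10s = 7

Rearrange to standard form: s² + 10s - 7 = 0.
Discriminant: (10)² − 4·1·(-7) = 128.
Quadratic formula: s = (-10 ± √128) / 2.
So s = -5 + 4·√(2) ≈ 0.6569 or s = -4·√(2) - 5 ≈ -10.6569.

s = -10.6569 or s = 0.6569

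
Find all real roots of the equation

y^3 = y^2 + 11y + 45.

Rearrange: y^3 - y^2 - 11y - 45 = 0.
Possible rational roots are divisors of -45. Testing y = 5 gives 0, so (y - 5) is a factor.
Divide: y^3 - y^2 - 11y - 45 = (y - 5)(y^2 + 4y + 9).
The quadratic y^2 + 4y + 9 has discriminant -20 < 0, so no further real roots.

y = 5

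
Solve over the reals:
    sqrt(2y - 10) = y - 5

y = 5 or y = 7

Square both sides: 2y - 10 = (y - 5)^2.
Expand and rearrange: y^2 - 12y + 35 = 0.
Solving gives y = 7 or y = 5.
Check each candidate in the original equation:
  y = 7: sqrt(4) = 2, while y - 5 = 2 — valid.
  y = 5: sqrt(0) = 0, while y - 5 = 0 — valid.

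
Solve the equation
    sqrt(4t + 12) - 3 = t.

Isolate the radical: sqrt(4t + 12) = t + 3.
Square both sides: 4t + 12 = (t + 3)^2.
Expand and rearrange: t^2 + 2t - 3 = 0.
Solving gives t = 1 or t = -3.
Check each candidate in the original equation:
  t = 1: sqrt(16) = 4, while t + 3 = 4 — valid.
  t = -3: sqrt(0) = 0, while t + 3 = 0 — valid.

t = -3 or t = 1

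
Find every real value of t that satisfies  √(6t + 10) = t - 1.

Square both sides: 6t + 10 = (t - 1)².
Expand and rearrange: t² - 8t - 9 = 0.
Solving gives t = 9 or t = -1.
Check each candidate in the original equation:
  t = 9: √(64) = 8, while t - 1 = 8 — valid.
  t = -1: √(4) = 2, while t - 1 = -2 — extraneous.

t = 9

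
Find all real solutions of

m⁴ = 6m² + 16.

m = -2.8284 or m = 2.8284

Let u = m². The equation becomes u² - 6u - 16 = 0.
Factor: (u + 2)(u - 8) = 0, so u = -2 or u = 8.
m² = -2 < 0 has no real solution.
m² = 8 gives m = ±2·√(2) ≈ ±2.8284.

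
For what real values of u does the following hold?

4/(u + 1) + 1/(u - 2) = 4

u = -0.1061 or u = 2.3561

Multiply both sides by (u + 1)(u - 2):
4(u - 2) + (u + 1) = 4(u + 1)(u - 2).
Expand and collect terms: 4u^2 - 9u - 1 = 0.
By the quadratic formula, u = (9 +/- sqrt(97)) / 8, so u ~= 2.3561 or u ~= -0.1061.
Neither value makes a denominator zero (u != -1, u != 2), so both are valid.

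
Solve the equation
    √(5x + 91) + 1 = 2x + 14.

Isolate the radical: √(5x + 91) = 2x + 13.
Square both sides: 5x + 91 = (2x + 13)².
Expand and rearrange: 4x² + 47x + 78 = 0.
Solving gives x = -2 or x = -9.75.
Check each candidate in the original equation:
  x = -2: √(81) = 9, while 2x + 13 = 9 — valid.
  x = -9.75: √(42.25) = 6.5, while 2x + 13 = -6.5 — extraneous.

x = -2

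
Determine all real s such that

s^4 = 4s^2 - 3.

s = -1.7321 or s = -1 or s = 1 or s = 1.7321

Let u = s^2. The equation becomes u^2 - 4u + 3 = 0.
Factor: (u - 3)(u - 1) = 0, so u = 3 or u = 1.
s^2 = 3 gives s = +/-sqrt(3) ~= +/-1.7321.
s^2 = 1 gives s = +/-1.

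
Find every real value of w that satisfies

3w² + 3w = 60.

Bring every term to one side: 3w² + 3w - 60 = 0.
Factor: 3(w - 4)(w + 5) = 0.
So w = 4 or w = -5.

w = -5 or w = 4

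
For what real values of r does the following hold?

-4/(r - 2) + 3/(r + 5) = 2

Multiply both sides by (r - 2)(r + 5):
-4(r + 5) + 3(r - 2) = 2(r - 2)(r + 5).
Expand and collect terms: 2r^2 + 7r + 6 = 0.
Factor or apply the quadratic formula: r = -1.5 or r = -2.
Neither value makes a denominator zero (r != 2, r != -5), so both are valid.

r = -2 or r = -1.5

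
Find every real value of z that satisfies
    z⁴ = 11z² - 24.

z = -2.8284 or z = -1.7321 or z = 1.7321 or z = 2.8284

Let u = z². The equation becomes u² - 11u + 24 = 0.
Factor: (u - 3)(u - 8) = 0, so u = 3 or u = 8.
z² = 3 gives z = ±√(3) ≈ ±1.7321.
z² = 8 gives z = ±2·√(2) ≈ ±2.8284.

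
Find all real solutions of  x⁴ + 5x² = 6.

x = -1 or x = 1

Let u = x². The equation becomes u² + 5u - 6 = 0.
Factor: (u - 1)(u + 6) = 0, so u = 1 or u = -6.
x² = 1 gives x = ±1.
x² = -6 < 0 has no real solution.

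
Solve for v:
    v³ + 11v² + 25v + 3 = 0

v = -7.873 or v = -3 or v = -0.127

Possible rational roots are divisors of 3. Testing v = -3 gives 0, so (v + 3) is a factor.
Divide: v³ + 11v² + 25v + 3 = (v + 3)(v² + 8v + 1).
Apply the quadratic formula to v² + 8v + 1 = 0: v = (-8 ± √60)/2, i.e. v ≈ -0.127 or v ≈ -7.873.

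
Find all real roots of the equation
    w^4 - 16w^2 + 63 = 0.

w = -3 or w = -2.6458 or w = 2.6458 or w = 3

Let u = w^2. The equation becomes u^2 - 16u + 63 = 0.
Factor: (u - 9)(u - 7) = 0, so u = 9 or u = 7.
w^2 = 9 gives w = +/-3.
w^2 = 7 gives w = +/-sqrt(7) ~= +/-2.6458.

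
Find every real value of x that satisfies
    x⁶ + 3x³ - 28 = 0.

Let u = x³. The equation becomes u² + 3u - 28 = 0.
Factor: (u - 4)(u + 7) = 0, so u = 4 or u = -7.
x³ = 4 gives x = ∛(4) ≈ 1.5874.
x³ = -7 gives x = -∛(7) ≈ -1.9129.

x = -1.9129 or x = 1.5874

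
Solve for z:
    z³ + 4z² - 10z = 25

z = -5 or z = -1.7913 or z = 2.7913

Rearrange: z³ + 4z² - 10z - 25 = 0.
Possible rational roots are divisors of -25. Testing z = -5 gives 0, so (z + 5) is a factor.
Divide: z³ + 4z² - 10z - 25 = (z + 5)(z² - z - 5).
Apply the quadratic formula to z² - z - 5 = 0: z = (1 ± √21)/2, i.e. z ≈ 2.7913 or z ≈ -1.7913.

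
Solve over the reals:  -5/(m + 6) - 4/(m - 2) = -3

m = -4.613 or m = 3.613

Multiply both sides by (m + 6)(m - 2):
-5(m - 2) - 4(m + 6) = -3(m + 6)(m - 2).
Expand and collect terms: -3m^2 - 3m + 50 = 0.
By the quadratic formula, m = (3 +/- sqrt(609)) / -6, so m ~= -4.613 or m ~= 3.613.
Neither value makes a denominator zero (m != -6, m != 2), so both are valid.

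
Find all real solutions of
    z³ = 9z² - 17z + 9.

Rearrange: z³ - 9z² + 17z - 9 = 0.
Possible rational roots are divisors of -9. Testing z = 1 gives 0, so (z - 1) is a factor.
Divide: z³ - 9z² + 17z - 9 = (z - 1)(z² - 8z + 9).
Apply the quadratic formula to z² - 8z + 9 = 0: z = (8 ± √28)/2, i.e. z ≈ 6.6458 or z ≈ 1.3542.

z = 1 or z = 1.3542 or z = 6.6458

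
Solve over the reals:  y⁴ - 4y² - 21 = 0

y = -2.6458 or y = 2.6458

Let u = y². The equation becomes u² - 4u - 21 = 0.
Factor: (u - 7)(u + 3) = 0, so u = 7 or u = -3.
y² = 7 gives y = ±√(7) ≈ ±2.6458.
y² = -3 < 0 has no real solution.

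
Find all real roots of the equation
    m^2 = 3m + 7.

m = -1.5414 or m = 4.5414

Rearrange to standard form: m^2 - 3m - 7 = 0.
Discriminant: (-3)^2 - 4*1*(-7) = 37.
Quadratic formula: m = (3 +/- sqrt(37)) / 2.
So m = 3/2 + sqrt(37)/2 ~= 4.5414 or m = 3/2 - sqrt(37)/2 ~= -1.5414.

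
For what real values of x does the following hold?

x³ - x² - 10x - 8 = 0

Possible rational roots are divisors of -8. Testing x = -1 gives 0, so (x + 1) is a factor.
Divide: x³ - x² - 10x - 8 = (x + 1)(x² - 2x - 8).
Factor the quadratic: x = 4 or x = -2.

x = -2 or x = -1 or x = 4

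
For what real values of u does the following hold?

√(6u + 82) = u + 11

u = -3

Square both sides: 6u + 82 = (u + 11)².
Expand and rearrange: u² + 16u + 39 = 0.
Solving gives u = -3 or u = -13.
Check each candidate in the original equation:
  u = -3: √(64) = 8, while u + 11 = 8 — valid.
  u = -13: √(4) = 2, while u + 11 = -2 — extraneous.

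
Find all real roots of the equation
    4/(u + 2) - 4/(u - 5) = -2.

u = -3.6235 or u = 6.6235

Multiply both sides by (u + 2)(u - 5):
4(u - 5) - 4(u + 2) = -2(u + 2)(u - 5).
Expand and collect terms: -2u^2 + 6u + 48 = 0.
By the quadratic formula, u = (-6 +/- sqrt(420)) / -4, so u ~= -3.6235 or u ~= 6.6235.
Neither value makes a denominator zero (u != -2, u != 5), so both are valid.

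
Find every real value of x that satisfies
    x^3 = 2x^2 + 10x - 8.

x = -2.7321 or x = 0.7321 or x = 4

Rearrange: x^3 - 2x^2 - 10x + 8 = 0.
Possible rational roots are divisors of 8. Testing x = 4 gives 0, so (x - 4) is a factor.
Divide: x^3 - 2x^2 - 10x + 8 = (x - 4)(x^2 + 2x - 2).
Apply the quadratic formula to x^2 + 2x - 2 = 0: x = (-2 +/- sqrt(12))/2, i.e. x ~= 0.7321 or x ~= -2.7321.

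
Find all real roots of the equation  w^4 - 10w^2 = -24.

Let u = w^2. The equation becomes u^2 - 10u + 24 = 0.
Factor: (u - 4)(u - 6) = 0, so u = 4 or u = 6.
w^2 = 4 gives w = +/-2.
w^2 = 6 gives w = +/-sqrt(6) ~= +/-2.4495.

w = -2.4495 or w = -2 or w = 2 or w = 2.4495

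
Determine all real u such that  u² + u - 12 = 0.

Factor: (u + 4)(u - 3) = 0.
So u = -4 or u = 3.

u = -4 or u = 3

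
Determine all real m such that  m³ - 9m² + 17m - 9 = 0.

Possible rational roots are divisors of -9. Testing m = 1 gives 0, so (m - 1) is a factor.
Divide: m³ - 9m² + 17m - 9 = (m - 1)(m² - 8m + 9).
Apply the quadratic formula to m² - 8m + 9 = 0: m = (8 ± √28)/2, i.e. m ≈ 6.6458 or m ≈ 1.3542.

m = 1 or m = 1.3542 or m = 6.6458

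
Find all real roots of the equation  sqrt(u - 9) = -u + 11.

u = 10

Square both sides: u - 9 = (-u + 11)^2.
Expand and rearrange: u^2 - 23u + 130 = 0.
Solving gives u = 13 or u = 10.
Check each candidate in the original equation:
  u = 13: sqrt(4) = 2, while -u + 11 = -2 — extraneous.
  u = 10: sqrt(1) = 1, while -u + 11 = 1 — valid.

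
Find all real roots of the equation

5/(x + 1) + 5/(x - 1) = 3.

Multiply both sides by (x + 1)(x - 1):
5(x - 1) + 5(x + 1) = 3(x + 1)(x - 1).
Expand and collect terms: 3x^2 - 10x - 3 = 0.
By the quadratic formula, x = (10 +/- sqrt(136)) / 6, so x ~= 3.6103 or x ~= -0.277.
Neither value makes a denominator zero (x != -1, x != 1), so both are valid.

x = -0.277 or x = 3.6103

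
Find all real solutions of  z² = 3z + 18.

Bring every term to one side: z² - 3z - 18 = 0.
Factor: (z + 3)(z - 6) = 0.
So z = -3 or z = 6.

z = -3 or z = 6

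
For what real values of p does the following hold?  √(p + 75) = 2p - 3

p = 6

Square both sides: p + 75 = (2p - 3)².
Expand and rearrange: 4p² - 13p - 66 = 0.
Solving gives p = 6 or p = -2.75.
Check each candidate in the original equation:
  p = 6: √(81) = 9, while 2p - 3 = 9 — valid.
  p = -2.75: √(72.25) = 8.5, while 2p - 3 = -8.5 — extraneous.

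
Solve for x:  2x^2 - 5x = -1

Rearrange to standard form: 2x^2 - 5x + 1 = 0.
Discriminant: (-5)^2 - 4*2*1 = 17.
Quadratic formula: x = (5 +/- sqrt(17)) / 4.
So x = sqrt(17)/4 + 5/4 ~= 2.2808 or x = 5/4 - sqrt(17)/4 ~= 0.2192.

x = 0.2192 or x = 2.2808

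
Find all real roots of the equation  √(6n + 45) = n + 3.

Square both sides: 6n + 45 = (n + 3)².
Expand and rearrange: n² - 36 = 0.
Solving gives n = 6 or n = -6.
Check each candidate in the original equation:
  n = 6: √(81) = 9, while n + 3 = 9 — valid.
  n = -6: √(9) = 3, while n + 3 = -3 — extraneous.

n = 6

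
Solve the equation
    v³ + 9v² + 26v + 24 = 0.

Possible rational roots are divisors of 24. Testing v = -4 gives 0, so (v + 4) is a factor.
Divide: v³ + 9v² + 26v + 24 = (v + 4)(v² + 5v + 6).
Factor the quadratic: v = -2 or v = -3.

v = -4 or v = -3 or v = -2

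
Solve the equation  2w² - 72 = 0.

Factor: 2(w + 6)(w - 6) = 0.
So w = -6 or w = 6.

w = -6 or w = 6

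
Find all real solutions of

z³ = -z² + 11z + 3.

Rearrange: z³ + z² - 11z - 3 = 0.
Possible rational roots are divisors of -3. Testing z = 3 gives 0, so (z - 3) is a factor.
Divide: z³ + z² - 11z - 3 = (z - 3)(z² + 4z + 1).
Apply the quadratic formula to z² + 4z + 1 = 0: z = (-4 ± √12)/2, i.e. z ≈ -0.2679 or z ≈ -3.7321.

z = -3.7321 or z = -0.2679 or z = 3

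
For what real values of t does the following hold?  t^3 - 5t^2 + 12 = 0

t = -1.3723 or t = 2 or t = 4.3723

Possible rational roots are divisors of 12. Testing t = 2 gives 0, so (t - 2) is a factor.
Divide: t^3 - 5t^2 + 12 = (t - 2)(t^2 - 3t - 6).
Apply the quadratic formula to t^2 - 3t - 6 = 0: t = (3 +/- sqrt(33))/2, i.e. t ~= 4.3723 or t ~= -1.3723.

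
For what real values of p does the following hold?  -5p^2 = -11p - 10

Rearrange to standard form: -5p^2 + 11p + 10 = 0.
Discriminant: (11)^2 - 4*(-5)*10 = 321.
Quadratic formula: p = (-11 +/- sqrt(321)) / (-10).
So p = 11/10 - sqrt(321)/10 ~= -0.6916 or p = 11/10 + sqrt(321)/10 ~= 2.8916.

p = -0.6916 or p = 2.8916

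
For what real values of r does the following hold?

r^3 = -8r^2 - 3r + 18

Rearrange: r^3 + 8r^2 + 3r - 18 = 0.
Possible rational roots are divisors of -18. Testing r = -2 gives 0, so (r + 2) is a factor.
Divide: r^3 + 8r^2 + 3r - 18 = (r + 2)(r^2 + 6r - 9).
Apply the quadratic formula to r^2 + 6r - 9 = 0: r = (-6 +/- sqrt(72))/2, i.e. r ~= 1.2426 or r ~= -7.2426.

r = -7.2426 or r = -2 or r = 1.2426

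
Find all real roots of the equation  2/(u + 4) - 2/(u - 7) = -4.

Multiply both sides by (u + 4)(u - 7):
2(u - 7) - 2(u + 4) = -4(u + 4)(u - 7).
Expand and collect terms: -4u² + 12u + 134 = 0.
By the quadratic formula, u = (-12 ± √2288) / -8, so u ≈ -4.4791 or u ≈ 7.4791.
Neither value makes a denominator zero (u ≠ -4, u ≠ 7), so both are valid.

u = -4.4791 or u = 7.4791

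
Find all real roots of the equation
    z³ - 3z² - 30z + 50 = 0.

Possible rational roots are divisors of 50. Testing z = -5 gives 0, so (z + 5) is a factor.
Divide: z³ - 3z² - 30z + 50 = (z + 5)(z² - 8z + 10).
Apply the quadratic formula to z² - 8z + 10 = 0: z = (8 ± √24)/2, i.e. z ≈ 6.4495 or z ≈ 1.5505.

z = -5 or z = 1.5505 or z = 6.4495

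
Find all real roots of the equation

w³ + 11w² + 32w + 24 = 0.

Possible rational roots are divisors of 24. Testing w = -3 gives 0, so (w + 3) is a factor.
Divide: w³ + 11w² + 32w + 24 = (w + 3)(w² + 8w + 8).
Apply the quadratic formula to w² + 8w + 8 = 0: w = (-8 ± √32)/2, i.e. w ≈ -1.1716 or w ≈ -6.8284.

w = -6.8284 or w = -3 or w = -1.1716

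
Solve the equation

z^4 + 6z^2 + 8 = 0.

No real solutions.

Let u = z^2. The equation becomes u^2 + 6u + 8 = 0.
Factor: (u + 2)(u + 4) = 0, so u = -2 or u = -4.
z^2 = -2 < 0 has no real solution.
z^2 = -4 < 0 has no real solution.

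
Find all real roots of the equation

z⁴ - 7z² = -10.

Let u = z². The equation becomes u² - 7u + 10 = 0.
Factor: (u - 5)(u - 2) = 0, so u = 5 or u = 2.
z² = 5 gives z = ±√(5) ≈ ±2.2361.
z² = 2 gives z = ±√(2) ≈ ±1.4142.

z = -2.2361 or z = -1.4142 or z = 1.4142 or z = 2.2361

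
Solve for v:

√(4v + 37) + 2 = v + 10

v = -3

Isolate the radical: √(4v + 37) = v + 8.
Square both sides: 4v + 37 = (v + 8)².
Expand and rearrange: v² + 12v + 27 = 0.
Solving gives v = -3 or v = -9.
Check each candidate in the original equation:
  v = -3: √(25) = 5, while v + 8 = 5 — valid.
  v = -9: √(1) = 1, while v + 8 = -1 — extraneous.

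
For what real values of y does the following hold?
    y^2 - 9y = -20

Bring every term to one side: y^2 - 9y + 20 = 0.
Factor: (y - 4)(y - 5) = 0.
So y = 4 or y = 5.

y = 4 or y = 5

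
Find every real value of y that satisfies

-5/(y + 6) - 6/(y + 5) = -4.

Multiply both sides by (y + 6)(y + 5):
-5(y + 5) - 6(y + 6) = -4(y + 6)(y + 5).
Expand and collect terms: -4y^2 - 33y - 59 = 0.
By the quadratic formula, y = (33 +/- sqrt(145)) / -8, so y ~= -5.6302 or y ~= -2.6198.
Neither value makes a denominator zero (y != -6, y != -5), so both are valid.

y = -5.6302 or y = -2.6198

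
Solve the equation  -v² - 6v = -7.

v = -7 or v = 1

Bring every term to one side: -v² - 6v + 7 = 0.
Factor: -1(v - 1)(v + 7) = 0.
So v = 1 or v = -7.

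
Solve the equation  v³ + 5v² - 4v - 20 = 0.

Possible rational roots are divisors of -20. Testing v = -2 gives 0, so (v + 2) is a factor.
Divide: v³ + 5v² - 4v - 20 = (v + 2)(v² + 3v - 10).
Factor the quadratic: v = 2 or v = -5.

v = -5 or v = -2 or v = 2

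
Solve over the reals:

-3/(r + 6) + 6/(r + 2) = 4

Multiply both sides by (r + 6)(r + 2):
-3(r + 2) + 6(r + 6) = 4(r + 6)(r + 2).
Expand and collect terms: 4r^2 + 29r + 18 = 0.
By the quadratic formula, r = (-29 +/- sqrt(553)) / 8, so r ~= -0.6855 or r ~= -6.5645.
Neither value makes a denominator zero (r != -6, r != -2), so both are valid.

r = -6.5645 or r = -0.6855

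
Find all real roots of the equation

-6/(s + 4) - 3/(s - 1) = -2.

Multiply both sides by (s + 4)(s - 1):
-6(s - 1) - 3(s + 4) = -2(s + 4)(s - 1).
Expand and collect terms: -2s^2 + 3s + 14 = 0.
Factor or apply the quadratic formula: s = -2 or s = 3.5.
Neither value makes a denominator zero (s != -4, s != 1), so both are valid.

s = -2 or s = 3.5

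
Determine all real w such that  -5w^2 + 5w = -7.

Rearrange to standard form: -5w^2 + 5w + 7 = 0.
Discriminant: (5)^2 - 4*(-5)*7 = 165.
Quadratic formula: w = (-5 +/- sqrt(165)) / (-10).
So w = 1/2 - sqrt(165)/10 ~= -0.7845 or w = 1/2 + sqrt(165)/10 ~= 1.7845.

w = -0.7845 or w = 1.7845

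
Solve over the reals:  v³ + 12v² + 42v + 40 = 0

Possible rational roots are divisors of 40. Testing v = -4 gives 0, so (v + 4) is a factor.
Divide: v³ + 12v² + 42v + 40 = (v + 4)(v² + 8v + 10).
Apply the quadratic formula to v² + 8v + 10 = 0: v = (-8 ± √24)/2, i.e. v ≈ -1.5505 or v ≈ -6.4495.

v = -6.4495 or v = -4 or v = -1.5505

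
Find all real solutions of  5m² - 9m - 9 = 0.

m = -0.7155 or m = 2.5155

Discriminant: (-9)² − 4·5·(-9) = 261.
Quadratic formula: m = (9 ± √261) / 10.
So m = 9/10 + 3·√(29)/10 ≈ 2.5155 or m = 9/10 - 3·√(29)/10 ≈ -0.7155.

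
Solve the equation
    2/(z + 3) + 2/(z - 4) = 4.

Multiply both sides by (z + 3)(z - 4):
2(z - 4) + 2(z + 3) = 4(z + 3)(z - 4).
Expand and collect terms: 4z² - 8z - 46 = 0.
By the quadratic formula, z = (8 ± √800) / 8, so z ≈ 4.5355 or z ≈ -2.5355.
Neither value makes a denominator zero (z ≠ -3, z ≠ 4), so both are valid.

z = -2.5355 or z = 4.5355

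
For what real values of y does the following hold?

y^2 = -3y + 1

Rearrange to standard form: y^2 + 3y - 1 = 0.
Discriminant: (3)^2 - 4*1*(-1) = 13.
Quadratic formula: y = (-3 +/- sqrt(13)) / 2.
So y = -3/2 + sqrt(13)/2 ~= 0.3028 or y = -sqrt(13)/2 - 3/2 ~= -3.3028.

y = -3.3028 or y = 0.3028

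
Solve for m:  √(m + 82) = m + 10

m = -1

Square both sides: m + 82 = (m + 10)².
Expand and rearrange: m² + 19m + 18 = 0.
Solving gives m = -1 or m = -18.
Check each candidate in the original equation:
  m = -1: √(81) = 9, while m + 10 = 9 — valid.
  m = -18: √(64) = 8, while m + 10 = -8 — extraneous.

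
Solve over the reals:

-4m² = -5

Rearrange to standard form: -4m² + 5 = 0.
Discriminant: (0)² − 4·(-4)·5 = 80.
Quadratic formula: m = (0 ± √80) / (-8).
So m = -√(5)/2 ≈ -1.118 or m = √(5)/2 ≈ 1.118.

m = -1.118 or m = 1.118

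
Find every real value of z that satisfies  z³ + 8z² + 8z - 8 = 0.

Possible rational roots are divisors of -8. Testing z = -2 gives 0, so (z + 2) is a factor.
Divide: z³ + 8z² + 8z - 8 = (z + 2)(z² + 6z - 4).
Apply the quadratic formula to z² + 6z - 4 = 0: z = (-6 ± √52)/2, i.e. z ≈ 0.6056 or z ≈ -6.6056.

z = -6.6056 or z = -2 or z = 0.6056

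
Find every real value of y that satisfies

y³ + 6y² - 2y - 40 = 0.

y = -4.3166 or y = -4 or y = 2.3166

Possible rational roots are divisors of -40. Testing y = -4 gives 0, so (y + 4) is a factor.
Divide: y³ + 6y² - 2y - 40 = (y + 4)(y² + 2y - 10).
Apply the quadratic formula to y² + 2y - 10 = 0: y = (-2 ± √44)/2, i.e. y ≈ 2.3166 or y ≈ -4.3166.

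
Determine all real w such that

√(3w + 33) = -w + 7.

w = 1

Square both sides: 3w + 33 = (-w + 7)².
Expand and rearrange: w² - 17w + 16 = 0.
Solving gives w = 16 or w = 1.
Check each candidate in the original equation:
  w = 16: √(81) = 9, while -w + 7 = -9 — extraneous.
  w = 1: √(36) = 6, while -w + 7 = 6 — valid.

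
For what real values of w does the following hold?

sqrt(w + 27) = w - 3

w = 9

Square both sides: w + 27 = (w - 3)^2.
Expand and rearrange: w^2 - 7w - 18 = 0.
Solving gives w = 9 or w = -2.
Check each candidate in the original equation:
  w = 9: sqrt(36) = 6, while w - 3 = 6 — valid.
  w = -2: sqrt(25) = 5, while w - 3 = -5 — extraneous.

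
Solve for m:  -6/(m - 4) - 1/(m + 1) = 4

m = -1.3475 or m = 2.5975

Multiply both sides by (m - 4)(m + 1):
-6(m + 1) - (m - 4) = 4(m - 4)(m + 1).
Expand and collect terms: 4m^2 - 5m - 14 = 0.
By the quadratic formula, m = (5 +/- sqrt(249)) / 8, so m ~= 2.5975 or m ~= -1.3475.
Neither value makes a denominator zero (m != 4, m != -1), so both are valid.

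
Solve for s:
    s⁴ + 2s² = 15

s = -1.7321 or s = 1.7321

Let u = s². The equation becomes u² + 2u - 15 = 0.
Factor: (u + 5)(u - 3) = 0, so u = -5 or u = 3.
s² = -5 < 0 has no real solution.
s² = 3 gives s = ±√(3) ≈ ±1.7321.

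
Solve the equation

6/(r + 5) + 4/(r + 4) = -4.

Multiply both sides by (r + 5)(r + 4):
6(r + 4) + 4(r + 5) = -4(r + 5)(r + 4).
Expand and collect terms: -4r² - 46r - 124 = 0.
By the quadratic formula, r = (46 ± √132) / -8, so r ≈ -7.1861 or r ≈ -4.3139.
Neither value makes a denominator zero (r ≠ -5, r ≠ -4), so both are valid.

r = -7.1861 or r = -4.3139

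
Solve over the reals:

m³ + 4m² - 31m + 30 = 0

m = -8.217 or m = 1.217 or m = 3

Possible rational roots are divisors of 30. Testing m = 3 gives 0, so (m - 3) is a factor.
Divide: m³ + 4m² - 31m + 30 = (m - 3)(m² + 7m - 10).
Apply the quadratic formula to m² + 7m - 10 = 0: m = (-7 ± √89)/2, i.e. m ≈ 1.217 or m ≈ -8.217.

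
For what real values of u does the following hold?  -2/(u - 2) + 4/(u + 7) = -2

u = -8.831 or u = 2.831

Multiply both sides by (u - 2)(u + 7):
-2(u + 7) + 4(u - 2) = -2(u - 2)(u + 7).
Expand and collect terms: -2u² - 12u + 50 = 0.
By the quadratic formula, u = (12 ± √544) / -4, so u ≈ -8.831 or u ≈ 2.831.
Neither value makes a denominator zero (u ≠ 2, u ≠ -7), so both are valid.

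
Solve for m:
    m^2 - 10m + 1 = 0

m = 0.101 or m = 9.899

Discriminant: (-10)^2 - 4*1*1 = 96.
Quadratic formula: m = (10 +/- sqrt(96)) / 2.
So m = 2*sqrt(6) + 5 ~= 9.899 or m = 5 - 2*sqrt(6) ~= 0.101.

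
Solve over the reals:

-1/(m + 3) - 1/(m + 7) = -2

Multiply both sides by (m + 3)(m + 7):
-(m + 7) - (m + 3) = -2(m + 3)(m + 7).
Expand and collect terms: -2m² - 18m - 32 = 0.
By the quadratic formula, m = (18 ± √68) / -4, so m ≈ -6.5616 or m ≈ -2.4384.
Neither value makes a denominator zero (m ≠ -3, m ≠ -7), so both are valid.

m = -6.5616 or m = -2.4384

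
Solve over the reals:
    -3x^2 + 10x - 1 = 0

x = 0.1032 or x = 3.2301

Discriminant: (10)^2 - 4*(-3)*(-1) = 88.
Quadratic formula: x = (-10 +/- sqrt(88)) / (-6).
So x = 5/3 - sqrt(22)/3 ~= 0.1032 or x = sqrt(22)/3 + 5/3 ~= 3.2301.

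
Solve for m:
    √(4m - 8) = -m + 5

Square both sides: 4m - 8 = (-m + 5)².
Expand and rearrange: m² - 14m + 33 = 0.
Solving gives m = 11 or m = 3.
Check each candidate in the original equation:
  m = 11: √(36) = 6, while -m + 5 = -6 — extraneous.
  m = 3: √(4) = 2, while -m + 5 = 2 — valid.

m = 3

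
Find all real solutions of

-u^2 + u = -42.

u = -6 or u = 7

Bring every term to one side: -u^2 + u + 42 = 0.
Factor: -1(u + 6)(u - 7) = 0.
So u = -6 or u = 7.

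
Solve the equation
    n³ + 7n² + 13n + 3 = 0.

Possible rational roots are divisors of 3. Testing n = -3 gives 0, so (n + 3) is a factor.
Divide: n³ + 7n² + 13n + 3 = (n + 3)(n² + 4n + 1).
Apply the quadratic formula to n² + 4n + 1 = 0: n = (-4 ± √12)/2, i.e. n ≈ -0.2679 or n ≈ -3.7321.

n = -3.7321 or n = -3 or n = -0.2679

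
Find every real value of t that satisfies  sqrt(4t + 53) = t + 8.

Square both sides: 4t + 53 = (t + 8)^2.
Expand and rearrange: t^2 + 12t + 11 = 0.
Solving gives t = -1 or t = -11.
Check each candidate in the original equation:
  t = -1: sqrt(49) = 7, while t + 8 = 7 — valid.
  t = -11: sqrt(9) = 3, while t + 8 = -3 — extraneous.

t = -1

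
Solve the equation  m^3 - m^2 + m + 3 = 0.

Possible rational roots are divisors of 3. Testing m = -1 gives 0, so (m + 1) is a factor.
Divide: m^3 - m^2 + m + 3 = (m + 1)(m^2 - 2m + 3).
The quadratic m^2 - 2m + 3 has discriminant -8 < 0, so no further real roots.

m = -1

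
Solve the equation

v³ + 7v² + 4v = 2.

Rearrange: v³ + 7v² + 4v - 2 = 0.
Possible rational roots are divisors of -2. Testing v = -1 gives 0, so (v + 1) is a factor.
Divide: v³ + 7v² + 4v - 2 = (v + 1)(v² + 6v - 2).
Apply the quadratic formula to v² + 6v - 2 = 0: v = (-6 ± √44)/2, i.e. v ≈ 0.3166 or v ≈ -6.3166.

v = -6.3166 or v = -1 or v = 0.3166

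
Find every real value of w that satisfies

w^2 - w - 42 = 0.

w = -6 or w = 7

Factor: (w + 6)(w - 7) = 0.
So w = -6 or w = 7.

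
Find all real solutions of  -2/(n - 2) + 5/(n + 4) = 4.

Multiply both sides by (n - 2)(n + 4):
-2(n + 4) + 5(n - 2) = 4(n - 2)(n + 4).
Expand and collect terms: 4n² + 5n - 14 = 0.
By the quadratic formula, n = (-5 ± √249) / 8, so n ≈ 1.3475 or n ≈ -2.5975.
Neither value makes a denominator zero (n ≠ 2, n ≠ -4), so both are valid.

n = -2.5975 or n = 1.3475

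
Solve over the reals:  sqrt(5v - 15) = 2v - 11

Square both sides: 5v - 15 = (2v - 11)^2.
Expand and rearrange: 4v^2 - 49v + 136 = 0.
Solving gives v = 8 or v = 4.25.
Check each candidate in the original equation:
  v = 8: sqrt(25) = 5, while 2v - 11 = 5 — valid.
  v = 4.25: sqrt(6.25) = 2.5, while 2v - 11 = -2.5 — extraneous.

v = 8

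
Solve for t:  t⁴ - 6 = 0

Let u = t². The equation becomes u² - 6 = 0.
By the quadratic formula, u = √(6) or u = -√(6).
t² = √(6) gives t = ±6^(1/4) ≈ ±1.5651.
t² = -√(6) < 0 has no real solution.

t = -1.5651 or t = 1.5651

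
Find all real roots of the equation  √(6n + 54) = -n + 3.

n = -3

Square both sides: 6n + 54 = (-n + 3)².
Expand and rearrange: n² - 12n - 45 = 0.
Solving gives n = 15 or n = -3.
Check each candidate in the original equation:
  n = 15: √(144) = 12, while -n + 3 = -12 — extraneous.
  n = -3: √(36) = 6, while -n + 3 = 6 — valid.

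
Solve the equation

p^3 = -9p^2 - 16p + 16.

Rearrange: p^3 + 9p^2 + 16p - 16 = 0.
Possible rational roots are divisors of -16. Testing p = -4 gives 0, so (p + 4) is a factor.
Divide: p^3 + 9p^2 + 16p - 16 = (p + 4)(p^2 + 5p - 4).
Apply the quadratic formula to p^2 + 5p - 4 = 0: p = (-5 +/- sqrt(41))/2, i.e. p ~= 0.7016 or p ~= -5.7016.

p = -5.7016 or p = -4 or p = 0.7016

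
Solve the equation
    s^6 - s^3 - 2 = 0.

s = -1 or s = 1.2599

Let u = s^3. The equation becomes u^2 - u - 2 = 0.
Factor: (u - 2)(u + 1) = 0, so u = 2 or u = -1.
s^3 = 2 gives s = (2)^(1/3) ~= 1.2599.
s^3 = -1 gives s = -1.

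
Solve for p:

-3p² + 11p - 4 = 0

p = 0.4093 or p = 3.2573

Discriminant: (11)² − 4·(-3)·(-4) = 73.
Quadratic formula: p = (-11 ± √73) / (-6).
So p = 11/6 - √(73)/6 ≈ 0.4093 or p = √(73)/6 + 11/6 ≈ 3.2573.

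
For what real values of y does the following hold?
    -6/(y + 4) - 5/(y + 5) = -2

y = -4.5895 or y = 1.0895

Multiply both sides by (y + 4)(y + 5):
-6(y + 5) - 5(y + 4) = -2(y + 4)(y + 5).
Expand and collect terms: -2y^2 - 7y + 10 = 0.
By the quadratic formula, y = (7 +/- sqrt(129)) / -4, so y ~= -4.5895 or y ~= 1.0895.
Neither value makes a denominator zero (y != -4, y != -5), so both are valid.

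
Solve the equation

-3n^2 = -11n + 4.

Rearrange to standard form: -3n^2 + 11n - 4 = 0.
Discriminant: (11)^2 - 4*(-3)*(-4) = 73.
Quadratic formula: n = (-11 +/- sqrt(73)) / (-6).
So n = 11/6 - sqrt(73)/6 ~= 0.4093 or n = sqrt(73)/6 + 11/6 ~= 3.2573.

n = 0.4093 or n = 3.2573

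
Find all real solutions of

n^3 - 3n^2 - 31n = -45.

Rearrange: n^3 - 3n^2 - 31n + 45 = 0.
Possible rational roots are divisors of 45. Testing n = -5 gives 0, so (n + 5) is a factor.
Divide: n^3 - 3n^2 - 31n + 45 = (n + 5)(n^2 - 8n + 9).
Apply the quadratic formula to n^2 - 8n + 9 = 0: n = (8 +/- sqrt(28))/2, i.e. n ~= 6.6458 or n ~= 1.3542.

n = -5 or n = 1.3542 or n = 6.6458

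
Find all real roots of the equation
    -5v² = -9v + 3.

Rearrange to standard form: -5v² + 9v - 3 = 0.
Discriminant: (9)² − 4·(-5)·(-3) = 21.
Quadratic formula: v = (-9 ± √21) / (-10).
So v = 9/10 - √(21)/10 ≈ 0.4417 or v = √(21)/10 + 9/10 ≈ 1.3583.

v = 0.4417 or v = 1.3583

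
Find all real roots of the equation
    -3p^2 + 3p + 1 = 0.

Discriminant: (3)^2 - 4*(-3)*1 = 21.
Quadratic formula: p = (-3 +/- sqrt(21)) / (-6).
So p = 1/2 - sqrt(21)/6 ~= -0.2638 or p = 1/2 + sqrt(21)/6 ~= 1.2638.

p = -0.2638 or p = 1.2638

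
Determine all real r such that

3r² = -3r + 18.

r = -3 or r = 2

Bring every term to one side: 3r² + 3r - 18 = 0.
Factor: 3(r + 3)(r - 2) = 0.
So r = -3 or r = 2.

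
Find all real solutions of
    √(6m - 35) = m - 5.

m = 6 or m = 10

Square both sides: 6m - 35 = (m - 5)².
Expand and rearrange: m² - 16m + 60 = 0.
Solving gives m = 10 or m = 6.
Check each candidate in the original equation:
  m = 10: √(25) = 5, while m - 5 = 5 — valid.
  m = 6: √(1) = 1, while m - 5 = 1 — valid.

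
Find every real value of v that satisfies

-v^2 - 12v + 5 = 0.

v = -12.4031 or v = 0.4031

Discriminant: (-12)^2 - 4*(-1)*5 = 164.
Quadratic formula: v = (12 +/- sqrt(164)) / (-2).
So v = -sqrt(41) - 6 ~= -12.4031 or v = -6 + sqrt(41) ~= 0.4031.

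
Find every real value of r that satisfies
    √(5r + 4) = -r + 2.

r = 0

Square both sides: 5r + 4 = (-r + 2)².
Expand and rearrange: r² - 9r = 0.
Solving gives r = 9 or r = 0.
Check each candidate in the original equation:
  r = 9: √(49) = 7, while -r + 2 = -7 — extraneous.
  r = 0: √(4) = 2, while -r + 2 = 2 — valid.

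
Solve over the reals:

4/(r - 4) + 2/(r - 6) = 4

r = 4.7192 or r = 6.7808

Multiply both sides by (r - 4)(r - 6):
4(r - 6) + 2(r - 4) = 4(r - 4)(r - 6).
Expand and collect terms: 4r² - 46r + 128 = 0.
By the quadratic formula, r = (46 ± √68) / 8, so r ≈ 6.7808 or r ≈ 4.7192.
Neither value makes a denominator zero (r ≠ 4, r ≠ 6), so both are valid.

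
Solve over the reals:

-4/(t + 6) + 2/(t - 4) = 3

t = -7.2588 or t = 4.5921

Multiply both sides by (t + 6)(t - 4):
-4(t - 4) + 2(t + 6) = 3(t + 6)(t - 4).
Expand and collect terms: 3t² + 8t - 100 = 0.
By the quadratic formula, t = (-8 ± √1264) / 6, so t ≈ 4.5921 or t ≈ -7.2588.
Neither value makes a denominator zero (t ≠ -6, t ≠ 4), so both are valid.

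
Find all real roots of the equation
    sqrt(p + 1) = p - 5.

Square both sides: p + 1 = (p - 5)^2.
Expand and rearrange: p^2 - 11p + 24 = 0.
Solving gives p = 8 or p = 3.
Check each candidate in the original equation:
  p = 8: sqrt(9) = 3, while p - 5 = 3 — valid.
  p = 3: sqrt(4) = 2, while p - 5 = -2 — extraneous.

p = 8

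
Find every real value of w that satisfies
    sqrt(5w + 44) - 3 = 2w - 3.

w = 4

Isolate the radical: sqrt(5w + 44) = 2w.
Square both sides: 5w + 44 = (2w)^2.
Expand and rearrange: 4w^2 - 5w - 44 = 0.
Solving gives w = 4 or w = -2.75.
Check each candidate in the original equation:
  w = 4: sqrt(64) = 8, while 2w = 8 — valid.
  w = -2.75: sqrt(30.25) = 5.5, while 2w = -5.5 — extraneous.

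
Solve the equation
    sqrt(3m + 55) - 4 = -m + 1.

Isolate the radical: sqrt(3m + 55) = -m + 5.
Square both sides: 3m + 55 = (-m + 5)^2.
Expand and rearrange: m^2 - 13m - 30 = 0.
Solving gives m = 15 or m = -2.
Check each candidate in the original equation:
  m = 15: sqrt(100) = 10, while -m + 5 = -10 — extraneous.
  m = -2: sqrt(49) = 7, while -m + 5 = 7 — valid.

m = -2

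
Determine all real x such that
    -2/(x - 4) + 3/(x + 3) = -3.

Multiply both sides by (x - 4)(x + 3):
-2(x + 3) + 3(x - 4) = -3(x - 4)(x + 3).
Expand and collect terms: -3x^2 + 2x + 54 = 0.
By the quadratic formula, x = (-2 +/- sqrt(652)) / -6, so x ~= -3.9224 or x ~= 4.589.
Neither value makes a denominator zero (x != 4, x != -3), so both are valid.

x = -3.9224 or x = 4.589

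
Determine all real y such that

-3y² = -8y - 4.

Rearrange to standard form: -3y² + 8y + 4 = 0.
Discriminant: (8)² − 4·(-3)·4 = 112.
Quadratic formula: y = (-8 ± √112) / (-6).
So y = 4/3 - 2·√(7)/3 ≈ -0.4305 or y = 4/3 + 2·√(7)/3 ≈ 3.0972.

y = -0.4305 or y = 3.0972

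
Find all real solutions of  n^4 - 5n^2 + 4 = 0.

n = -2 or n = -1 or n = 1 or n = 2

Let u = n^2. The equation becomes u^2 - 5u + 4 = 0.
Factor: (u - 1)(u - 4) = 0, so u = 1 or u = 4.
n^2 = 1 gives n = +/-1.
n^2 = 4 gives n = +/-2.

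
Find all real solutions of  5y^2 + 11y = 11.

Rearrange to standard form: 5y^2 + 11y - 11 = 0.
Discriminant: (11)^2 - 4*5*(-11) = 341.
Quadratic formula: y = (-11 +/- sqrt(341)) / 10.
So y = -11/10 + sqrt(341)/10 ~= 0.7466 or y = -sqrt(341)/10 - 11/10 ~= -2.9466.

y = -2.9466 or y = 0.7466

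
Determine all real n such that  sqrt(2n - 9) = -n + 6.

Square both sides: 2n - 9 = (-n + 6)^2.
Expand and rearrange: n^2 - 14n + 45 = 0.
Solving gives n = 9 or n = 5.
Check each candidate in the original equation:
  n = 9: sqrt(9) = 3, while -n + 6 = -3 — extraneous.
  n = 5: sqrt(1) = 1, while -n + 6 = 1 — valid.

n = 5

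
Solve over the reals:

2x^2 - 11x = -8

x = 0.8625 or x = 4.6375

Rearrange to standard form: 2x^2 - 11x + 8 = 0.
Discriminant: (-11)^2 - 4*2*8 = 57.
Quadratic formula: x = (11 +/- sqrt(57)) / 4.
So x = sqrt(57)/4 + 11/4 ~= 4.6375 or x = 11/4 - sqrt(57)/4 ~= 0.8625.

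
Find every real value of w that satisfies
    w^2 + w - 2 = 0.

w = -2 or w = 1

Factor: (w - 1)(w + 2) = 0.
So w = 1 or w = -2.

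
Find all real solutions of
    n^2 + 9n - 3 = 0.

n = -9.3218 or n = 0.3218

Discriminant: (9)^2 - 4*1*(-3) = 93.
Quadratic formula: n = (-9 +/- sqrt(93)) / 2.
So n = -9/2 + sqrt(93)/2 ~= 0.3218 or n = -sqrt(93)/2 - 9/2 ~= -9.3218.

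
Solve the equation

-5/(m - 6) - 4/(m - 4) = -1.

Multiply both sides by (m - 6)(m - 4):
-5(m - 4) - 4(m - 6) = -(m - 6)(m - 4).
Expand and collect terms: -m^2 + 19m - 68 = 0.
By the quadratic formula, m = (-19 +/- sqrt(89)) / -2, so m ~= 4.783 or m ~= 14.217.
Neither value makes a denominator zero (m != 6, m != 4), so both are valid.

m = 4.783 or m = 14.217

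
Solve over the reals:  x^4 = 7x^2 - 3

Let u = x^2. The equation becomes u^2 - 7u + 3 = 0.
By the quadratic formula, u = sqrt(37)/2 + 7/2 or u = 7/2 - sqrt(37)/2.
x^2 = sqrt(37)/2 + 7/2 gives x = +/-sqrt(sqrt(37)/2 + 7/2) ~= +/-2.5576.
x^2 = 7/2 - sqrt(37)/2 gives x = +/-sqrt(7/2 - sqrt(37)/2) ~= +/-0.6772.

x = -2.5576 or x = -0.6772 or x = 0.6772 or x = 2.5576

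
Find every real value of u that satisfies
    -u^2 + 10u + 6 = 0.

Discriminant: (10)^2 - 4*(-1)*6 = 124.
Quadratic formula: u = (-10 +/- sqrt(124)) / (-2).
So u = 5 - sqrt(31) ~= -0.5678 or u = 5 + sqrt(31) ~= 10.5678.

u = -0.5678 or u = 10.5678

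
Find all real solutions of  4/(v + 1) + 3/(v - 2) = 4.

v = -0.25 or v = 3

Multiply both sides by (v + 1)(v - 2):
4(v - 2) + 3(v + 1) = 4(v + 1)(v - 2).
Expand and collect terms: 4v² - 11v - 3 = 0.
Factor or apply the quadratic formula: v = 3 or v = -0.25.
Neither value makes a denominator zero (v ≠ -1, v ≠ 2), so both are valid.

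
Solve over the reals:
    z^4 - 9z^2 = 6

z = -3.1022 or z = 3.1022

Let u = z^2. The equation becomes u^2 - 9u - 6 = 0.
By the quadratic formula, u = 9/2 + sqrt(105)/2 or u = 9/2 - sqrt(105)/2.
z^2 = 9/2 + sqrt(105)/2 gives z = +/-sqrt(9/2 + sqrt(105)/2) ~= +/-3.1022.
z^2 = 9/2 - sqrt(105)/2 < 0 has no real solution.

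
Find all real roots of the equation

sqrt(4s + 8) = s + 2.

Square both sides: 4s + 8 = (s + 2)^2.
Expand and rearrange: s^2 - 4 = 0.
Solving gives s = 2 or s = -2.
Check each candidate in the original equation:
  s = 2: sqrt(16) = 4, while s + 2 = 4 — valid.
  s = -2: sqrt(0) = 0, while s + 2 = 0 — valid.

s = -2 or s = 2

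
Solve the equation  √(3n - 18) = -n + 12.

n = 9

Square both sides: 3n - 18 = (-n + 12)².
Expand and rearrange: n² - 27n + 162 = 0.
Solving gives n = 18 or n = 9.
Check each candidate in the original equation:
  n = 18: √(36) = 6, while -n + 12 = -6 — extraneous.
  n = 9: √(9) = 3, while -n + 12 = 3 — valid.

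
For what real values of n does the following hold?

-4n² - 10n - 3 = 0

n = -2.1514 or n = -0.3486

Discriminant: (-10)² − 4·(-4)·(-3) = 52.
Quadratic formula: n = (10 ± √52) / (-8).
So n = -5/4 - √(13)/4 ≈ -2.1514 or n = -5/4 + √(13)/4 ≈ -0.3486.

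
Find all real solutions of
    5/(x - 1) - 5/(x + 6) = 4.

Multiply both sides by (x - 1)(x + 6):
5(x + 6) - 5(x - 1) = 4(x - 1)(x + 6).
Expand and collect terms: 4x^2 + 20x - 59 = 0.
By the quadratic formula, x = (-20 +/- sqrt(1344)) / 8, so x ~= 2.0826 or x ~= -7.0826.
Neither value makes a denominator zero (x != 1, x != -6), so both are valid.

x = -7.0826 or x = 2.0826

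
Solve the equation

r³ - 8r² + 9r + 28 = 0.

Possible rational roots are divisors of 28. Testing r = 4 gives 0, so (r - 4) is a factor.
Divide: r³ - 8r² + 9r + 28 = (r - 4)(r² - 4r - 7).
Apply the quadratic formula to r² - 4r - 7 = 0: r = (4 ± √44)/2, i.e. r ≈ 5.3166 or r ≈ -1.3166.

r = -1.3166 or r = 4 or r = 5.3166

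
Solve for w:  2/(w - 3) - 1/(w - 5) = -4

Multiply both sides by (w - 3)(w - 5):
2(w - 5) - (w - 3) = -4(w - 3)(w - 5).
Expand and collect terms: -4w² + 31w - 53 = 0.
By the quadratic formula, w = (-31 ± √113) / -8, so w ≈ 2.5462 or w ≈ 5.2038.
Neither value makes a denominator zero (w ≠ 3, w ≠ 5), so both are valid.

w = 2.5462 or w = 5.2038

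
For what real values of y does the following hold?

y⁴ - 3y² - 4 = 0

y = -2 or y = 2

Let u = y². The equation becomes u² - 3u - 4 = 0.
Factor: (u - 4)(u + 1) = 0, so u = 4 or u = -1.
y² = 4 gives y = ±2.
y² = -1 < 0 has no real solution.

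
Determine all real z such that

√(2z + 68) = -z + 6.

z = -2

Square both sides: 2z + 68 = (-z + 6)².
Expand and rearrange: z² - 14z - 32 = 0.
Solving gives z = 16 or z = -2.
Check each candidate in the original equation:
  z = 16: √(100) = 10, while -z + 6 = -10 — extraneous.
  z = -2: √(64) = 8, while -z + 6 = 8 — valid.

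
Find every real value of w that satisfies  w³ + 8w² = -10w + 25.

Rearrange: w³ + 8w² + 10w - 25 = 0.
Possible rational roots are divisors of -25. Testing w = -5 gives 0, so (w + 5) is a factor.
Divide: w³ + 8w² + 10w - 25 = (w + 5)(w² + 3w - 5).
Apply the quadratic formula to w² + 3w - 5 = 0: w = (-3 ± √29)/2, i.e. w ≈ 1.1926 or w ≈ -4.1926.

w = -5 or w = -4.1926 or w = 1.1926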